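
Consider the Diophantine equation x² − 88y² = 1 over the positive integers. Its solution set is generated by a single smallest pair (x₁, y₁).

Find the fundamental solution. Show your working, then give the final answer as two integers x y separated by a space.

197 21

d=88: √d = [9; 2,1,1,1,2,18] (ℓ=6, even), read p_5/q_5
a_0=9:  p_0=9·1+0=9,  q_0=9·0+1=1
…
a_4=1:  p_4=1·47+28=75,  q_4=1·5+3=8
a_5=2:  p_5=2·75+47=197,  q_5=2·8+5=21
(x₁, y₁) = (197, 21);  197² − 88·21² = 1 ✓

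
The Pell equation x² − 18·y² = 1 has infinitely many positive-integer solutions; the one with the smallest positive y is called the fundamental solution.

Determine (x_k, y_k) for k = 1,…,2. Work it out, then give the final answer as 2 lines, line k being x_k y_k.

17 4
577 136

√18 = [4; 4,8, …], period ℓ=2 (even) → k=1
a_0=4:  p_0=4·1+0=4,  q_0=4·0+1=1
a_1=4:  p_1=4·4+1=17,  q_1=4·1+0=4
(x₁, y₁) = (17, 4);  17² − 18·4² = 1 ✓
k=2:  x_2 = 17·17+18·4·4 = 577,  y_2 = 17·4+4·17 = 136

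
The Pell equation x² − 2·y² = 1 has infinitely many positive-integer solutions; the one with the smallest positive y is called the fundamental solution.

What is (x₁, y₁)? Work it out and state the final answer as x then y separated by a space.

3 2

[1; 2] for √2; ℓ=1 ⇒ convergent index 1
a_0=1:  p_0=1·1+0=1,  q_0=1·0+1=1
a_1=2:  p_1=2·1+1=3,  q_1=2·1+0=2
(x₁, y₁) = (3, 2);  3² − 2·2² = 1 ✓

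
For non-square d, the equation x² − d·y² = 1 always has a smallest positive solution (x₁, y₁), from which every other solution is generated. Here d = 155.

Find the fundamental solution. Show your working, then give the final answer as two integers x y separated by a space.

249 20

d=155: √d = [12; 2,4,2,24] (ℓ=4, even), read p_3/q_3
k=0  a_k=12  p_k/q_k = 12/1
…
k=2  a_k=4  p_k/q_k = 112/9
k=3  a_k=2  p_k/q_k = 249/20
fundamental: x₁=249, y₁=20  (since 62001 − 155·400 = 1)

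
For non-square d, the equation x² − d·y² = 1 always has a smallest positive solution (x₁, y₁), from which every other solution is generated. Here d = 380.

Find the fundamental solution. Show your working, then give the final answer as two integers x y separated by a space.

√380 = [19; 2,38, …], period ℓ=2 (even) → k=1
k=0  a_k=19  p_k/q_k = 19/1
k=1  a_k=2  p_k/q_k = 39/2
(x₁, y₁) = (39, 2);  39² − 380·2² = 1 ✓

39 2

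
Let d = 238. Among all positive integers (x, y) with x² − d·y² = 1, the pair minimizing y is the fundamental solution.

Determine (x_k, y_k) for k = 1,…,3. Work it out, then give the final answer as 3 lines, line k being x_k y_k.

11663 756
272051137 17634456
6345864809999 411341319900

[15; 2,2,1,14,1,2,2,30] for √238; ℓ=8 ⇒ convergent index 7
a_0=15:  p_0=15·1+0=15,  q_0=15·0+1=1
a_1=2:  p_1=2·15+1=31,  q_1=2·1+0=2
…
a_6=2:  p_6=2·1697+1589=4983,  q_6=2·110+103=323
a_7=2:  p_7=2·4983+1697=11663,  q_7=2·323+110=756
→ (11663, 756).  Check: 11663²=136025569, 238·756²=136025568, difference 1.
k=2:  x_2 = 11663·11663+238·756·756 = 272051137,  y_2 = 11663·756+756·11663 = 17634456
k=3:  x_3 = 11663·272051137+238·756·17634456 = 6345864809999,  y_3 = 11663·17634456+756·272051137 = 411341319900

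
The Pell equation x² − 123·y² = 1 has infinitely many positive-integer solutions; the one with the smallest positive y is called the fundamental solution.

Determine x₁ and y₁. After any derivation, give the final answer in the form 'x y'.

[11; 11,22] for √123; ℓ=2 ⇒ convergent index 1
i=0: a=11 ⇒ p=11, q=1
i=1: a=11 ⇒ p=122, q=11
→ (122, 11).  Check: 122²=14884, 123·11²=14883, difference 1.

122 11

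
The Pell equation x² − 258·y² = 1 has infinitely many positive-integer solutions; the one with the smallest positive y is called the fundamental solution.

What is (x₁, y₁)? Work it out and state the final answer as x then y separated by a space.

√258 → a₀=16, period (16,32); ℓ=2 even so k=1
k=0  a_k=16  p_k/q_k = 16/1
k=1  a_k=16  p_k/q_k = 257/16
fundamental: x₁=257, y₁=16  (since 66049 − 258·256 = 1)

257 16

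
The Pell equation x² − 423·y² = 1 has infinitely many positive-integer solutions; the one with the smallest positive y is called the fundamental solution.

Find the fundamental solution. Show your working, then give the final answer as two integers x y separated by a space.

4607 224

√423 → a₀=20, period (1,1,3,4,3,1,1,40); ℓ=8 even so k=7
a_0=20:  p_0=20·1+0=20,  q_0=20·0+1=1
a_1=1:  p_1=1·20+1=21,  q_1=1·1+0=1
a_2=1:  p_2=1·21+20=41,  q_2=1·1+1=2
…
a_4=4:  p_4=4·144+41=617,  q_4=4·7+2=30
…
a_6=1:  p_6=1·1995+617=2612,  q_6=1·97+30=127
a_7=1:  p_7=1·2612+1995=4607,  q_7=1·127+97=224
fundamental: x₁=4607, y₁=224  (since 21224449 − 423·50176 = 1)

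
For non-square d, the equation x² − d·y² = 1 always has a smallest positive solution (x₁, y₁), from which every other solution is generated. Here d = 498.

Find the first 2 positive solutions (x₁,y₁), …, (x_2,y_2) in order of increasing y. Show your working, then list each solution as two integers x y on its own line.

√498 → a₀=22, period (3,6,22,6,3,44); ℓ=6 even so k=5
i=0: a=22 ⇒ p=22, q=1
i=1: a=3 ⇒ p=67, q=3
i=2: a=6 ⇒ p=424, q=19
…
i=4: a=6 ⇒ p=56794, q=2545
i=5: a=3 ⇒ p=179777, q=8056
fundamental: x₁=179777, y₁=8056  (since 32319769729 − 498·64899136 = 1)
n=2: (179777,8056)∘(179777,8056) = (179777·179777+498·8056·8056, 179777·8056+8056·179777) = (64639539457,2896567024)

179777 8056
64639539457 2896567024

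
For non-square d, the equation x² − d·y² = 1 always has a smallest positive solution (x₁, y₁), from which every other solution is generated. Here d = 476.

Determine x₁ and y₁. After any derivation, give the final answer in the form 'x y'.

[21; 1,4,2,10,2,4,1,42] for √476; ℓ=8 ⇒ convergent index 7
i=0: a=21 ⇒ p=21, q=1
…
i=6: a=4 ⇒ p=23541, q=1079
i=7: a=1 ⇒ p=28799, q=1320
fundamental: x₁=28799, y₁=1320  (since 829382401 − 476·1742400 = 1)

28799 1320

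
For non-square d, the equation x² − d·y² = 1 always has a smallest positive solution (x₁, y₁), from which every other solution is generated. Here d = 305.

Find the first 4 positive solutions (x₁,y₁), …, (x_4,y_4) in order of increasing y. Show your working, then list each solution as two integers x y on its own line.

489 28
478241 27384
467719209 26781524
457428908161 26192303088

√305 → a₀=17, period (2,6,2,34); ℓ=4 even so k=3
k=0  a_k=17  p_k/q_k = 17/1
k=1  a_k=2  p_k/q_k = 35/2
k=2  a_k=6  p_k/q_k = 227/13
k=3  a_k=2  p_k/q_k = 489/28
(x₁, y₁) = (489, 28);  489² − 305·28² = 1 ✓
(x_2, y_2) = (489·489 + 305·28·28, 489·28 + 28·489) = (478241, 27384)
(x_3, y_3) = (489·478241 + 305·28·27384, 489·27384 + 28·478241) = (467719209, 26781524)
(x_4, y_4) = (489·467719209 + 305·28·26781524, 489·26781524 + 28·467719209) = (457428908161, 26192303088)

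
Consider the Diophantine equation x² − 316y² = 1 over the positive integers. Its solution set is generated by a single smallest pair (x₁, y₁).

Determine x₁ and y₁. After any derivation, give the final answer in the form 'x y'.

12799 720

√316 → a₀=17, period (1,3,2,8,2,3,1,34); ℓ=8 even so k=7
step 0: (17, 1)  from 17·(1,0) + (0,1)
…
step 2: (71, 4)  from 3·(18,1) + (17,1)
step 3: (160, 9)  from 2·(71,4) + (18,1)
step 4: (1351, 76)  from 8·(160,9) + (71,4)
step 5: (2862, 161)  from 2·(1351,76) + (160,9)
step 6: (9937, 559)  from 3·(2862,161) + (1351,76)
step 7: (12799, 720)  from 1·(9937,559) + (2862,161)
(x₁, y₁) = (12799, 720);  12799² − 316·720² = 1 ✓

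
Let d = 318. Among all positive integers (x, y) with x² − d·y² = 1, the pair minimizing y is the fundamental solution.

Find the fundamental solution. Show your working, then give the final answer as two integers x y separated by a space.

√318 → a₀=17, period (1,4,1,34); ℓ=4 even so k=3
k=0  a_k=17  p_k/q_k = 17/1
k=1  a_k=1  p_k/q_k = 18/1
k=2  a_k=4  p_k/q_k = 89/5
k=3  a_k=1  p_k/q_k = 107/6
→ (107, 6).  Check: 107²=11449, 318·6²=11448, difference 1.

107 6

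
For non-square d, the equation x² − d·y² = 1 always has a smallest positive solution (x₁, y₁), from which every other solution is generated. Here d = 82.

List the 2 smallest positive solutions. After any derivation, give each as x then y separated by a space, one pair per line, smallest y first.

163 18
53137 5868

[9; 18] for √82; ℓ=1 ⇒ convergent index 1
a_0=9:  p_0=9·1+0=9,  q_0=9·0+1=1
a_1=18:  p_1=18·9+1=163,  q_1=18·1+0=18
fundamental: x₁=163, y₁=18  (since 26569 − 82·324 = 1)
(163+18√82)^2 = 53137 + 5868√82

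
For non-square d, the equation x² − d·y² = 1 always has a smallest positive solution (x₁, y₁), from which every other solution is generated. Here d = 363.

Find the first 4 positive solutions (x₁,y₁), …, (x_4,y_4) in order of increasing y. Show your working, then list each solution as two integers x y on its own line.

√363 → a₀=19, period (19,38); ℓ=2 even so k=1
k=0  a_k=19  p_k/q_k = 19/1
k=1  a_k=19  p_k/q_k = 362/19
(x₁, y₁) = (362, 19);  362² − 363·19² = 1 ✓
(x_2, y_2) = (362·362 + 363·19·19, 362·19 + 19·362) = (262087, 13756)
(x_3, y_3) = (362·262087 + 363·19·13756, 362·13756 + 19·262087) = (189750626, 9959325)
(x_4, y_4) = (362·189750626 + 363·19·9959325, 362·9959325 + 19·189750626) = (137379191137, 7210537544)

362 19
262087 13756
189750626 9959325
137379191137 7210537544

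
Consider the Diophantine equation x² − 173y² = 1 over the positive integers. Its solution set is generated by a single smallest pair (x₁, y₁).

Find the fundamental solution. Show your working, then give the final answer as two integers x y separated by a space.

2499849 190060

[13; 6,1,1,6,26] for √173; ℓ=5 ⇒ convergent index 9
a_0=13:  p_0=13·1+0=13,  q_0=13·0+1=1
a_1=6:  p_1=6·13+1=79,  q_1=6·1+0=6
…
a_8=1:  p_8=1·205791+176552=382343,  q_8=1·15646+13423=29069
a_9=6:  p_9=6·382343+205791=2499849,  q_9=6·29069+15646=190060
→ (2499849, 190060).  Check: 2499849²=6249245022801, 173·190060²=6249245022800, difference 1.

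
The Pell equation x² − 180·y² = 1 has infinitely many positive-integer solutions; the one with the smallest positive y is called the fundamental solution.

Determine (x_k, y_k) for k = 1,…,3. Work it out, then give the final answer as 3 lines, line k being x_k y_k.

d=180: √d = [13; 2,2,2,26] (ℓ=4, even), read p_3/q_3
i=0: a=13 ⇒ p=13, q=1
…
i=2: a=2 ⇒ p=67, q=5
i=3: a=2 ⇒ p=161, q=12
→ (161, 12).  Check: 161²=25921, 180·12²=25920, difference 1.
k=2:  x_2 = 161·161+180·12·12 = 51841,  y_2 = 161·12+12·161 = 3864
k=3:  x_3 = 161·51841+180·12·3864 = 16692641,  y_3 = 161·3864+12·51841 = 1244196

161 12
51841 3864
16692641 1244196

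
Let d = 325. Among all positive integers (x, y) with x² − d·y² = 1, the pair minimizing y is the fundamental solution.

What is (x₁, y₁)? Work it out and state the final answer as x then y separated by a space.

649 36

d=325: √d = [18; 36] (ℓ=1, odd), read p_1/q_1
k=0  a_k=18  p_k/q_k = 18/1
k=1  a_k=36  p_k/q_k = 649/36
→ (649, 36).  Check: 649²=421201, 325·36²=421200, difference 1.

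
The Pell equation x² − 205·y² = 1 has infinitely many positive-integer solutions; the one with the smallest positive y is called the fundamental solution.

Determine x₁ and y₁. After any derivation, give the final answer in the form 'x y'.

39689 2772

[14; 3,6,1,4,1,6,3,28] for √205; ℓ=8 ⇒ convergent index 7
a_0=14:  p_0=14·1+0=14,  q_0=14·0+1=1
a_1=3:  p_1=3·14+1=43,  q_1=3·1+0=3
a_2=6:  p_2=6·43+14=272,  q_2=6·3+1=19
a_3=1:  p_3=1·272+43=315,  q_3=1·19+3=22
a_4=4:  p_4=4·315+272=1532,  q_4=4·22+19=107
a_5=1:  p_5=1·1532+315=1847,  q_5=1·107+22=129
a_6=6:  p_6=6·1847+1532=12614,  q_6=6·129+107=881
a_7=3:  p_7=3·12614+1847=39689,  q_7=3·881+129=2772
→ (39689, 2772).  Check: 39689²=1575216721, 205·2772²=1575216720, difference 1.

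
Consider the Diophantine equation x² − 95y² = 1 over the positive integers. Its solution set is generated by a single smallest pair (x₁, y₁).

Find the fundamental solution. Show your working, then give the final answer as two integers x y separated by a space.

39 4

√95 = [9; 1,2,1,18, …], period ℓ=4 (even) → k=3
i=0: a=9 ⇒ p=9, q=1
i=1: a=1 ⇒ p=10, q=1
i=2: a=2 ⇒ p=29, q=3
i=3: a=1 ⇒ p=39, q=4
fundamental: x₁=39, y₁=4  (since 1521 − 95·16 = 1)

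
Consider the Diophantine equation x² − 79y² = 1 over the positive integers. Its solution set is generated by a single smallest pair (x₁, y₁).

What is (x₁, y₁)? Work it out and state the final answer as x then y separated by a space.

√79 → a₀=8, period (1,7,1,16); ℓ=4 even so k=3
k=0  a_k=8  p_k/q_k = 8/1
k=1  a_k=1  p_k/q_k = 9/1
k=2  a_k=7  p_k/q_k = 71/8
k=3  a_k=1  p_k/q_k = 80/9
fundamental: x₁=80, y₁=9  (since 6400 − 79·81 = 1)

80 9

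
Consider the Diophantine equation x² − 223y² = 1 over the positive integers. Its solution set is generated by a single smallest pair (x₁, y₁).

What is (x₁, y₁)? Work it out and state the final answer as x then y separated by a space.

224 15

[14; 1,13,1,28] for √223; ℓ=4 ⇒ convergent index 3
k=0  a_k=14  p_k/q_k = 14/1
k=1  a_k=1  p_k/q_k = 15/1
k=2  a_k=13  p_k/q_k = 209/14
k=3  a_k=1  p_k/q_k = 224/15
(x₁, y₁) = (224, 15);  224² − 223·15² = 1 ✓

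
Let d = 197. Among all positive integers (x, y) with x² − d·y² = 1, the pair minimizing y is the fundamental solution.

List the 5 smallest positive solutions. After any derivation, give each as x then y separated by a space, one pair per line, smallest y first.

393 28
308897 22008
242792649 17298260
190834713217 13596410352
149995841795913 10686761238412

√197 → a₀=14, period (28); ℓ=1 odd so k=1
k=0  a_k=14  p_k/q_k = 14/1
k=1  a_k=28  p_k/q_k = 393/28
fundamental: x₁=393, y₁=28  (since 154449 − 197·784 = 1)
(x_2, y_2) = (393·393 + 197·28·28, 393·28 + 28·393) = (308897, 22008)
(x_3, y_3) = (393·308897 + 197·28·22008, 393·22008 + 28·308897) = (242792649, 17298260)
(x_4, y_4) = (393·242792649 + 197·28·17298260, 393·17298260 + 28·242792649) = (190834713217, 13596410352)
(x_5, y_5) = (393·190834713217 + 197·28·13596410352, 393·13596410352 + 28·190834713217) = (149995841795913, 10686761238412)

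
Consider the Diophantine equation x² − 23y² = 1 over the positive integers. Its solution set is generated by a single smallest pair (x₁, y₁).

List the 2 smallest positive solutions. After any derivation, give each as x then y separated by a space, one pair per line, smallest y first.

24 5
1151 240

√23 → a₀=4, period (1,3,1,8); ℓ=4 even so k=3
k=0  a_k=4  p_k/q_k = 4/1
k=1  a_k=1  p_k/q_k = 5/1
k=2  a_k=3  p_k/q_k = 19/4
k=3  a_k=1  p_k/q_k = 24/5
(x₁, y₁) = (24, 5);  24² − 23·5² = 1 ✓
n=2: (24,5)∘(24,5) = (24·24+23·5·5, 24·5+5·24) = (1151,240)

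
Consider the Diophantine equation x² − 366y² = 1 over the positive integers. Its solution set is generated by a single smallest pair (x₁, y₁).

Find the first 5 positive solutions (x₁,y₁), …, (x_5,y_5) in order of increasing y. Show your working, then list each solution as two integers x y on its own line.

907925 47458
1648655611249 86176609300
2993711291685588725 156483795997357542
5436130649005627630680001 284151100961715516031400
9871197838993875221878594227125 515975776681174635989620332458

d=366: √d = [19; 7,1,1,1,2,12,2,1,1,1,7,38] (ℓ=12, even), read p_11/q_11
i=0: a=19 ⇒ p=19, q=1
…
i=6: a=12 ⇒ p=14444, q=755
…
i=10: a=1 ⇒ p=119053, q=6223
i=11: a=7 ⇒ p=907925, q=47458
→ (907925, 47458).  Check: 907925²=824327805625, 366·47458²=824327805624, difference 1.
k=2:  x_2 = 907925·907925+366·47458·47458 = 1648655611249,  y_2 = 907925·47458+47458·907925 = 86176609300
k=3:  x_3 = 907925·1648655611249+366·47458·86176609300 = 2993711291685588725,  y_3 = 907925·86176609300+47458·1648655611249 = 156483795997357542
k=4:  x_4 = 907925·2993711291685588725+366·47458·156483795997357542 = 5436130649005627630680001,  y_4 = 907925·156483795997357542+47458·2993711291685588725 = 284151100961715516031400
k=5:  x_5 = 907925·5436130649005627630680001+366·47458·284151100961715516031400 = 9871197838993875221878594227125,  y_5 = 907925·284151100961715516031400+47458·5436130649005627630680001 = 515975776681174635989620332458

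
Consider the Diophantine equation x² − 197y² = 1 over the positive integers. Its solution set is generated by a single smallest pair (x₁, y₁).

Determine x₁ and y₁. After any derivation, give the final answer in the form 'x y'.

√197 = [14; 28, …], period ℓ=1 (odd) → k=1
k=0  a_k=14  p_k/q_k = 14/1
k=1  a_k=28  p_k/q_k = 393/28
→ (393, 28).  Check: 393²=154449, 197·28²=154448, difference 1.

393 28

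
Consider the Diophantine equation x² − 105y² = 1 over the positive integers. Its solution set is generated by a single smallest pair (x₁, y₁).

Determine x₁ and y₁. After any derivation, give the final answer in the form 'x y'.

√105 = [10; 4,20, …], period ℓ=2 (even) → k=1
k=0  a_k=10  p_k/q_k = 10/1
k=1  a_k=4  p_k/q_k = 41/4
→ (41, 4).  Check: 41²=1681, 105·4²=1680, difference 1.

41 4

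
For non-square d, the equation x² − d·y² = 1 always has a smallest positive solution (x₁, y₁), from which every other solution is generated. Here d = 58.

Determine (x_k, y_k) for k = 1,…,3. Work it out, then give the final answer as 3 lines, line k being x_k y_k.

d=58: √d = [7; 1,1,1,1,1,1,14] (ℓ=7, odd), read p_13/q_13
a_0=7:  p_0=7·1+0=7,  q_0=7·0+1=1
a_1=1:  p_1=1·7+1=8,  q_1=1·1+0=1
…
a_3=1:  p_3=1·15+8=23,  q_3=1·2+1=3
a_4=1:  p_4=1·23+15=38,  q_4=1·3+2=5
a_5=1:  p_5=1·38+23=61,  q_5=1·5+3=8
a_6=1:  p_6=1·61+38=99,  q_6=1·8+5=13
a_7=14:  p_7=14·99+61=1447,  q_7=14·13+8=190
…
a_9=1:  p_9=1·1546+1447=2993,  q_9=1·203+190=393
a_10=1:  p_10=1·2993+1546=4539,  q_10=1·393+203=596
a_11=1:  p_11=1·4539+2993=7532,  q_11=1·596+393=989
a_12=1:  p_12=1·7532+4539=12071,  q_12=1·989+596=1585
a_13=1:  p_13=1·12071+7532=19603,  q_13=1·1585+989=2574
fundamental: x₁=19603, y₁=2574  (since 384277609 − 58·6625476 = 1)
n=2: (19603,2574)∘(19603,2574) = (19603·19603+58·2574·2574, 19603·2574+2574·19603) = (768555217,100916244)
n=3: (768555217,100916244)∘(19603,2574) = (19603·768555217+58·2574·100916244, 19603·100916244+2574·768555217) = (30131975818099,3956522259690)

19603 2574
768555217 100916244
30131975818099 3956522259690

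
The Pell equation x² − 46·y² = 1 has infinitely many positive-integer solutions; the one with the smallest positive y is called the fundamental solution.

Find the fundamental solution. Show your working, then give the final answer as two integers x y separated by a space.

√46 = [6; 1,3,1,1,2,6,2,1,1,3,1,12, …], period ℓ=12 (even) → k=11
a_0=6:  p_0=6·1+0=6,  q_0=6·0+1=1
a_1=1:  p_1=1·6+1=7,  q_1=1·1+0=1
a_2=3:  p_2=3·7+6=27,  q_2=3·1+1=4
a_3=1:  p_3=1·27+7=34,  q_3=1·4+1=5
…
a_6=6:  p_6=6·156+61=997,  q_6=6·23+9=147
a_7=2:  p_7=2·997+156=2150,  q_7=2·147+23=317
a_8=1:  p_8=1·2150+997=3147,  q_8=1·317+147=464
a_9=1:  p_9=1·3147+2150=5297,  q_9=1·464+317=781
a_10=3:  p_10=3·5297+3147=19038,  q_10=3·781+464=2807
a_11=1:  p_11=1·19038+5297=24335,  q_11=1·2807+781=3588
fundamental: x₁=24335, y₁=3588  (since 592192225 − 46·12873744 = 1)

24335 3588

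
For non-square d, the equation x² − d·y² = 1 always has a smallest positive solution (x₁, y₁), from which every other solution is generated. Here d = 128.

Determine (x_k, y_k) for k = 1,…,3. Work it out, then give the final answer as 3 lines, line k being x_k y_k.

577 51
665857 58854
768398401 67917465

[11; 3,5,3,22] for √128; ℓ=4 ⇒ convergent index 3
i=0: a=11 ⇒ p=11, q=1
…
i=2: a=5 ⇒ p=181, q=16
i=3: a=3 ⇒ p=577, q=51
fundamental: x₁=577, y₁=51  (since 332929 − 128·2601 = 1)
k=2:  x_2 = 577·577+128·51·51 = 665857,  y_2 = 577·51+51·577 = 58854
k=3:  x_3 = 577·665857+128·51·58854 = 768398401,  y_3 = 577·58854+51·665857 = 67917465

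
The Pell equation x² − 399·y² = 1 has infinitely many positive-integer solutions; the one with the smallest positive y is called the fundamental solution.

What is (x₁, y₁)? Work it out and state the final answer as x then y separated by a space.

d=399: √d = [19; 1,38] (ℓ=2, even), read p_1/q_1
i=0: a=19 ⇒ p=19, q=1
i=1: a=1 ⇒ p=20, q=1
fundamental: x₁=20, y₁=1  (since 400 − 399·1 = 1)

20 1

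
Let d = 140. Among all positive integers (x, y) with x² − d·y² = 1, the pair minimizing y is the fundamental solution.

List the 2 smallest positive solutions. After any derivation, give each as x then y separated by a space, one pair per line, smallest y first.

d=140: √d = [11; 1,4,1,22] (ℓ=4, even), read p_3/q_3
a_0=11:  p_0=11·1+0=11,  q_0=11·0+1=1
a_1=1:  p_1=1·11+1=12,  q_1=1·1+0=1
a_2=4:  p_2=4·12+11=59,  q_2=4·1+1=5
a_3=1:  p_3=1·59+12=71,  q_3=1·5+1=6
→ (71, 6).  Check: 71²=5041, 140·6²=5040, difference 1.
n=2: (71,6)∘(71,6) = (71·71+140·6·6, 71·6+6·71) = (10081,852)

71 6
10081 852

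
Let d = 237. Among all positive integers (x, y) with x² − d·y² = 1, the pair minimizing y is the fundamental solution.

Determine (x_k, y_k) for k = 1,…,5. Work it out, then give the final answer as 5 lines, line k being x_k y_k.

√237 → a₀=15, period (2,1,1,7,10,7,1,1,2,30); ℓ=10 even so k=9
k=0  a_k=15  p_k/q_k = 15/1
…
k=3  a_k=1  p_k/q_k = 77/5
k=4  a_k=7  p_k/q_k = 585/38
…
k=6  a_k=7  p_k/q_k = 42074/2733
…
k=8  a_k=1  p_k/q_k = 90075/5851
k=9  a_k=2  p_k/q_k = 228151/14820
(x₁, y₁) = (228151, 14820);  228151² − 237·14820² = 1 ✓
(228151+14820√237)^2 = 104105757601 + 6762395640√237
(228151+14820√237)^3 = 47503665404623351 + 3085694655308460√237
(228151+14820√237)^4 = 21676017531356338550401 + 1408008642599798519280√237
(228151+14820√237)^5 = 9890810151545456327820453751 + 642477159632487569289194100√237

228151 14820
104105757601 6762395640
47503665404623351 3085694655308460
21676017531356338550401 1408008642599798519280
9890810151545456327820453751 642477159632487569289194100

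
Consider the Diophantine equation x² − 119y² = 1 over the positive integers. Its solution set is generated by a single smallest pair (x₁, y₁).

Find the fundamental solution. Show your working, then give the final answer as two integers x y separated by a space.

120 11

√119 = [10; 1,9,1,20, …], period ℓ=4 (even) → k=3
a_0=10:  p_0=10·1+0=10,  q_0=10·0+1=1
a_1=1:  p_1=1·10+1=11,  q_1=1·1+0=1
a_2=9:  p_2=9·11+10=109,  q_2=9·1+1=10
a_3=1:  p_3=1·109+11=120,  q_3=1·10+1=11
→ (120, 11).  Check: 120²=14400, 119·11²=14399, difference 1.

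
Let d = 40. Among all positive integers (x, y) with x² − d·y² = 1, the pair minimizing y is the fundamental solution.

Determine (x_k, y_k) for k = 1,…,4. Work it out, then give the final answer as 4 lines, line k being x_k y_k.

19 3
721 114
27379 4329
1039681 164388

√40 = [6; 3,12, …], period ℓ=2 (even) → k=1
step 0: (6, 1)  from 6·(1,0) + (0,1)
step 1: (19, 3)  from 3·(6,1) + (1,0)
(x₁, y₁) = (19, 3);  19² − 40·3² = 1 ✓
(x_2, y_2) = (19·19 + 40·3·3, 19·3 + 3·19) = (721, 114)
(x_3, y_3) = (19·721 + 40·3·114, 19·114 + 3·721) = (27379, 4329)
(x_4, y_4) = (19·27379 + 40·3·4329, 19·4329 + 3·27379) = (1039681, 164388)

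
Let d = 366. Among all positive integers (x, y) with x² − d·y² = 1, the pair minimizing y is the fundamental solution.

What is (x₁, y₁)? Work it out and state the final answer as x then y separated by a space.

√366 = [19; 7,1,1,1,2,12,2,1,1,1,7,38, …], period ℓ=12 (even) → k=11
a_0=19:  p_0=19·1+0=19,  q_0=19·0+1=1
…
a_10=1:  p_10=1·74554+44499=119053,  q_10=1·3897+2326=6223
a_11=7:  p_11=7·119053+74554=907925,  q_11=7·6223+3897=47458
(x₁, y₁) = (907925, 47458);  907925² − 366·47458² = 1 ✓

907925 47458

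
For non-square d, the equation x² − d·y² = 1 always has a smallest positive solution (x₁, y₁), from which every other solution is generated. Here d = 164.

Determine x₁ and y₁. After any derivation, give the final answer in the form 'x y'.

√164 = [12; 1,4,6,4,1,24, …], period ℓ=6 (even) → k=5
k=0  a_k=12  p_k/q_k = 12/1
…
k=2  a_k=4  p_k/q_k = 64/5
k=3  a_k=6  p_k/q_k = 397/31
k=4  a_k=4  p_k/q_k = 1652/129
k=5  a_k=1  p_k/q_k = 2049/160
→ (2049, 160).  Check: 2049²=4198401, 164·160²=4198400, difference 1.

2049 160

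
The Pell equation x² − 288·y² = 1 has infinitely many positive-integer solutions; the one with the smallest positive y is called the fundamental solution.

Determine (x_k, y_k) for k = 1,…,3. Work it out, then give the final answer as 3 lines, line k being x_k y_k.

√288 = [16; 1,32, …], period ℓ=2 (even) → k=1
i=0: a=16 ⇒ p=16, q=1
i=1: a=1 ⇒ p=17, q=1
(x₁, y₁) = (17, 1);  17² − 288·1² = 1 ✓
n=2: (17,1)∘(17,1) = (17·17+288·1·1, 17·1+1·17) = (577,34)
n=3: (577,34)∘(17,1) = (17·577+288·1·34, 17·34+1·577) = (19601,1155)

17 1
577 34
19601 1155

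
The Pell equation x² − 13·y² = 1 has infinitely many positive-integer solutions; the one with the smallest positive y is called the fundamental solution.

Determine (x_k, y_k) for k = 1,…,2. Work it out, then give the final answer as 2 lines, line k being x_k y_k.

649 180
842401 233640

[3; 1,1,1,1,6] for √13; ℓ=5 ⇒ convergent index 9
step 0: (3, 1)  from 3·(1,0) + (0,1)
step 1: (4, 1)  from 1·(3,1) + (1,0)
step 2: (7, 2)  from 1·(4,1) + (3,1)
…
step 6: (137, 38)  from 1·(119,33) + (18,5)
…
step 8: (393, 109)  from 1·(256,71) + (137,38)
step 9: (649, 180)  from 1·(393,109) + (256,71)
fundamental: x₁=649, y₁=180  (since 421201 − 13·32400 = 1)
n=2: (649,180)∘(649,180) = (649·649+13·180·180, 649·180+180·649) = (842401,233640)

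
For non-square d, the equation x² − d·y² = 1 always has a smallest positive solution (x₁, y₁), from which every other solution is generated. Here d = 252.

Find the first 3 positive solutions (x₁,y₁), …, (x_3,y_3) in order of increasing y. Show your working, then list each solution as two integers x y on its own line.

[15; 1,6,1,30] for √252; ℓ=4 ⇒ convergent index 3
i=0: a=15 ⇒ p=15, q=1
…
i=2: a=6 ⇒ p=111, q=7
i=3: a=1 ⇒ p=127, q=8
fundamental: x₁=127, y₁=8  (since 16129 − 252·64 = 1)
k=2:  x_2 = 127·127+252·8·8 = 32257,  y_2 = 127·8+8·127 = 2032
k=3:  x_3 = 127·32257+252·8·2032 = 8193151,  y_3 = 127·2032+8·32257 = 516120

127 8
32257 2032
8193151 516120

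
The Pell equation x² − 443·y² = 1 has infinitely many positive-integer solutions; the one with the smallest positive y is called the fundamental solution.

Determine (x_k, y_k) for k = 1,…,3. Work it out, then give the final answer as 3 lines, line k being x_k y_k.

442 21
390727 18564
345402226 16410555

d=443: √d = [21; 21,42] (ℓ=2, even), read p_1/q_1
i=0: a=21 ⇒ p=21, q=1
i=1: a=21 ⇒ p=442, q=21
fundamental: x₁=442, y₁=21  (since 195364 − 443·441 = 1)
(x_2, y_2) = (442·442 + 443·21·21, 442·21 + 21·442) = (390727, 18564)
(x_3, y_3) = (442·390727 + 443·21·18564, 442·18564 + 21·390727) = (345402226, 16410555)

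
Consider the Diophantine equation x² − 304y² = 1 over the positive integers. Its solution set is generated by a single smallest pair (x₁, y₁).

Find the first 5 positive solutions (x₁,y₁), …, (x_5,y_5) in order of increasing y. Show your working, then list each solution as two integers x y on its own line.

57799 3315
6681448801 383207370
772362118440199 44298005553945
89283516160768675201 5120760845641726740
10320995900380175197444999 591949712190194322136575

[17; 2,3,2,1,1,1,1,1,2,3,2,34] for √304; ℓ=12 ⇒ convergent index 11
step 0: (17, 1)  from 17·(1,0) + (0,1)
…
step 5: (680, 39)  from 1·(401,23) + (279,16)
step 6: (1081, 62)  from 1·(680,39) + (401,23)
step 7: (1761, 101)  from 1·(1081,62) + (680,39)
…
step 10: (25177, 1444)  from 3·(7445,427) + (2842,163)
step 11: (57799, 3315)  from 2·(25177,1444) + (7445,427)
fundamental: x₁=57799, y₁=3315  (since 3340724401 − 304·10989225 = 1)
k=2:  x_2 = 57799·57799+304·3315·3315 = 6681448801,  y_2 = 57799·3315+3315·57799 = 383207370
k=3:  x_3 = 57799·6681448801+304·3315·383207370 = 772362118440199,  y_3 = 57799·383207370+3315·6681448801 = 44298005553945
k=4:  x_4 = 57799·772362118440199+304·3315·44298005553945 = 89283516160768675201,  y_4 = 57799·44298005553945+3315·772362118440199 = 5120760845641726740
k=5:  x_5 = 57799·89283516160768675201+304·3315·5120760845641726740 = 10320995900380175197444999,  y_5 = 57799·5120760845641726740+3315·89283516160768675201 = 591949712190194322136575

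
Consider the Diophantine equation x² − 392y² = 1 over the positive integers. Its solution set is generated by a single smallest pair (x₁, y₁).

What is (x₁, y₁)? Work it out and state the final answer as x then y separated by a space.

99 5

d=392: √d = [19; 1,3,1,38] (ℓ=4, even), read p_3/q_3
k=0  a_k=19  p_k/q_k = 19/1
k=1  a_k=1  p_k/q_k = 20/1
k=2  a_k=3  p_k/q_k = 79/4
k=3  a_k=1  p_k/q_k = 99/5
fundamental: x₁=99, y₁=5  (since 9801 − 392·25 = 1)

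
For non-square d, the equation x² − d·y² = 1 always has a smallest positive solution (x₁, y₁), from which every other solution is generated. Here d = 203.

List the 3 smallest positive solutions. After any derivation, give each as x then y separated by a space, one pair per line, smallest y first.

[14; 4,28] for √203; ℓ=2 ⇒ convergent index 1
i=0: a=14 ⇒ p=14, q=1
i=1: a=4 ⇒ p=57, q=4
→ (57, 4).  Check: 57²=3249, 203·4²=3248, difference 1.
(x_2, y_2) = (57·57 + 203·4·4, 57·4 + 4·57) = (6497, 456)
(x_3, y_3) = (57·6497 + 203·4·456, 57·456 + 4·6497) = (740601, 51980)

57 4
6497 456
740601 51980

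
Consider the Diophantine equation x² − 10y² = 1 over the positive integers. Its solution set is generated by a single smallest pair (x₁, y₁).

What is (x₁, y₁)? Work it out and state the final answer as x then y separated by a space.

19 6

d=10: √d = [3; 6] (ℓ=1, odd), read p_1/q_1
k=0  a_k=3  p_k/q_k = 3/1
k=1  a_k=6  p_k/q_k = 19/6
fundamental: x₁=19, y₁=6  (since 361 − 10·36 = 1)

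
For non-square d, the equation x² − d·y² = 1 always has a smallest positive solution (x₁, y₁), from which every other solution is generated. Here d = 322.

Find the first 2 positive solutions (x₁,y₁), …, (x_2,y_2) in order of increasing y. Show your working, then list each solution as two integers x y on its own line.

d=322: √d = [17; 1,16,1,34] (ℓ=4, even), read p_3/q_3
step 0: (17, 1)  from 17·(1,0) + (0,1)
step 1: (18, 1)  from 1·(17,1) + (1,0)
step 2: (305, 17)  from 16·(18,1) + (17,1)
step 3: (323, 18)  from 1·(305,17) + (18,1)
fundamental: x₁=323, y₁=18  (since 104329 − 322·324 = 1)
(x_2, y_2) = (323·323 + 322·18·18, 323·18 + 18·323) = (208657, 11628)

323 18
208657 11628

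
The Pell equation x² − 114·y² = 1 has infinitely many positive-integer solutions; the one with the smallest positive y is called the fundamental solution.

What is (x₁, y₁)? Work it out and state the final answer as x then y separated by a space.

√114 = [10; 1,2,10,2,1,20, …], period ℓ=6 (even) → k=5
step 0: (10, 1)  from 10·(1,0) + (0,1)
…
step 3: (331, 31)  from 10·(32,3) + (11,1)
step 4: (694, 65)  from 2·(331,31) + (32,3)
step 5: (1025, 96)  from 1·(694,65) + (331,31)
(x₁, y₁) = (1025, 96);  1025² − 114·96² = 1 ✓

1025 96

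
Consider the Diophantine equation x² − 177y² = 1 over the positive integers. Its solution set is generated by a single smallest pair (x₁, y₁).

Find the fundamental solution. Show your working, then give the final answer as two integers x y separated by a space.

62423 4692

d=177: √d = [13; 3,3,2,8,2,3,3,26] (ℓ=8, even), read p_7/q_7
a_0=13:  p_0=13·1+0=13,  q_0=13·0+1=1
a_1=3:  p_1=3·13+1=40,  q_1=3·1+0=3
a_2=3:  p_2=3·40+13=133,  q_2=3·3+1=10
a_3=2:  p_3=2·133+40=306,  q_3=2·10+3=23
…
a_6=3:  p_6=3·5468+2581=18985,  q_6=3·411+194=1427
a_7=3:  p_7=3·18985+5468=62423,  q_7=3·1427+411=4692
→ (62423, 4692).  Check: 62423²=3896630929, 177·4692²=3896630928, difference 1.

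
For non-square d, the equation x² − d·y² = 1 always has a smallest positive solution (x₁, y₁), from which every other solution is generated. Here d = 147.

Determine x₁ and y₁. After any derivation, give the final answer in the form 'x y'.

97 8

√147 → a₀=12, period (8,24); ℓ=2 even so k=1
i=0: a=12 ⇒ p=12, q=1
i=1: a=8 ⇒ p=97, q=8
(x₁, y₁) = (97, 8);  97² − 147·8² = 1 ✓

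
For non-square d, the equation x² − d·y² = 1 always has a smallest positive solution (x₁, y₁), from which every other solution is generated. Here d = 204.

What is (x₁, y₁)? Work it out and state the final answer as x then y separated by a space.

√204 = [14; 3,1,1,6,1,1,3,28, …], period ℓ=8 (even) → k=7
k=0  a_k=14  p_k/q_k = 14/1
…
k=6  a_k=1  p_k/q_k = 1414/99
k=7  a_k=3  p_k/q_k = 4999/350
(x₁, y₁) = (4999, 350);  4999² − 204·350² = 1 ✓

4999 350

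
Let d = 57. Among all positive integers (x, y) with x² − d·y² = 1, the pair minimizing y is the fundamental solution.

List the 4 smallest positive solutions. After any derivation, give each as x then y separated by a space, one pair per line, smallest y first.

√57 = [7; 1,1,4,1,1,14, …], period ℓ=6 (even) → k=5
k=0  a_k=7  p_k/q_k = 7/1
k=1  a_k=1  p_k/q_k = 8/1
…
k=3  a_k=4  p_k/q_k = 68/9
k=4  a_k=1  p_k/q_k = 83/11
k=5  a_k=1  p_k/q_k = 151/20
fundamental: x₁=151, y₁=20  (since 22801 − 57·400 = 1)
n=2: (151,20)∘(151,20) = (151·151+57·20·20, 151·20+20·151) = (45601,6040)
n=3: (45601,6040)∘(151,20) = (151·45601+57·20·6040, 151·6040+20·45601) = (13771351,1824060)
n=4: (13771351,1824060)∘(151,20) = (151·13771351+57·20·1824060, 151·1824060+20·13771351) = (4158902401,550860080)

151 20
45601 6040
13771351 1824060
4158902401 550860080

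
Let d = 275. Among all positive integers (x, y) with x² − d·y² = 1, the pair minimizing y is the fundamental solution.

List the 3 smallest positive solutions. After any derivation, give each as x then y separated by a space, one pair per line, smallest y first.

199 12
79201 4776
31521799 1900836

√275 → a₀=16, period (1,1,2,1,1,32); ℓ=6 even so k=5
a_0=16:  p_0=16·1+0=16,  q_0=16·0+1=1
a_1=1:  p_1=1·16+1=17,  q_1=1·1+0=1
…
a_3=2:  p_3=2·33+17=83,  q_3=2·2+1=5
a_4=1:  p_4=1·83+33=116,  q_4=1·5+2=7
a_5=1:  p_5=1·116+83=199,  q_5=1·7+5=12
(x₁, y₁) = (199, 12);  199² − 275·12² = 1 ✓
n=2: (199,12)∘(199,12) = (199·199+275·12·12, 199·12+12·199) = (79201,4776)
n=3: (79201,4776)∘(199,12) = (199·79201+275·12·4776, 199·4776+12·79201) = (31521799,1900836)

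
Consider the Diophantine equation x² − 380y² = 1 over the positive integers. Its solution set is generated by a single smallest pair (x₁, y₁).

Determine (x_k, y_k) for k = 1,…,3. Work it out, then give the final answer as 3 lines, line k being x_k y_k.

39 2
3041 156
237159 12166

d=380: √d = [19; 2,38] (ℓ=2, even), read p_1/q_1
step 0: (19, 1)  from 19·(1,0) + (0,1)
step 1: (39, 2)  from 2·(19,1) + (1,0)
fundamental: x₁=39, y₁=2  (since 1521 − 380·4 = 1)
(x_2, y_2) = (39·39 + 380·2·2, 39·2 + 2·39) = (3041, 156)
(x_3, y_3) = (39·3041 + 380·2·156, 39·156 + 2·3041) = (237159, 12166)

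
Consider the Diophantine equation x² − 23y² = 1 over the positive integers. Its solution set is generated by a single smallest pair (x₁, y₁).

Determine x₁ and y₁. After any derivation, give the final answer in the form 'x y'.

24 5

√23 = [4; 1,3,1,8, …], period ℓ=4 (even) → k=3
i=0: a=4 ⇒ p=4, q=1
i=1: a=1 ⇒ p=5, q=1
i=2: a=3 ⇒ p=19, q=4
i=3: a=1 ⇒ p=24, q=5
(x₁, y₁) = (24, 5);  24² − 23·5² = 1 ✓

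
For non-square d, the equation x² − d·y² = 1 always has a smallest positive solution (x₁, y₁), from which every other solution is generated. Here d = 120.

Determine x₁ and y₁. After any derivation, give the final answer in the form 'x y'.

11 1

[10; 1,20] for √120; ℓ=2 ⇒ convergent index 1
step 0: (10, 1)  from 10·(1,0) + (0,1)
step 1: (11, 1)  from 1·(10,1) + (1,0)
fundamental: x₁=11, y₁=1  (since 121 − 120·1 = 1)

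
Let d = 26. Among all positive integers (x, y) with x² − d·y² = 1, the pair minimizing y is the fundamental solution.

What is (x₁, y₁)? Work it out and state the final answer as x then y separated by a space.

√26 → a₀=5, period (10); ℓ=1 odd so k=1
step 0: (5, 1)  from 5·(1,0) + (0,1)
step 1: (51, 10)  from 10·(5,1) + (1,0)
→ (51, 10).  Check: 51²=2601, 26·10²=2600, difference 1.

51 10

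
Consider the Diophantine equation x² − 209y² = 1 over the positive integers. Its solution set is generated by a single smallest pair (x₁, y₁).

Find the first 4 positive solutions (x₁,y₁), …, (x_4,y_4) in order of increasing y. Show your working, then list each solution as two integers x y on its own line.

46551 3220
4333991201 299788440
403503248748951 27910903337660
37566959460690844801 2598560922243032880

[14; 2,5,3,2,3,5,2,28] for √209; ℓ=8 ⇒ convergent index 7
i=0: a=14 ⇒ p=14, q=1
i=1: a=2 ⇒ p=29, q=2
…
i=6: a=5 ⇒ p=21266, q=1471
i=7: a=2 ⇒ p=46551, q=3220
fundamental: x₁=46551, y₁=3220  (since 2166995601 − 209·10368400 = 1)
n=2: (46551,3220)∘(46551,3220) = (46551·46551+209·3220·3220, 46551·3220+3220·46551) = (4333991201,299788440)
n=3: (4333991201,299788440)∘(46551,3220) = (46551·4333991201+209·3220·299788440, 46551·299788440+3220·4333991201) = (403503248748951,27910903337660)
n=4: (403503248748951,27910903337660)∘(46551,3220) = (46551·403503248748951+209·3220·27910903337660, 46551·27910903337660+3220·403503248748951) = (37566959460690844801,2598560922243032880)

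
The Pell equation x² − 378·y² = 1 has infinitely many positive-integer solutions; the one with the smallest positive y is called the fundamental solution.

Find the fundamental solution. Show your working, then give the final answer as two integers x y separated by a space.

8749 450

√378 = [19; 2,3,1,4,1,3,2,38, …], period ℓ=8 (even) → k=7
i=0: a=19 ⇒ p=19, q=1
i=1: a=2 ⇒ p=39, q=2
i=2: a=3 ⇒ p=136, q=7
…
i=5: a=1 ⇒ p=1011, q=52
i=6: a=3 ⇒ p=3869, q=199
i=7: a=2 ⇒ p=8749, q=450
(x₁, y₁) = (8749, 450);  8749² − 378·450² = 1 ✓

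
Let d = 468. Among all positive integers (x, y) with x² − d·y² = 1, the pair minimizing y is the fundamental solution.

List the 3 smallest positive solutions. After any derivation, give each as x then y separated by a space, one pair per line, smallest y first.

649 30
842401 38940
1093435849 50544090

√468 = [21; 1,1,1,2,1,1,1,42, …], period ℓ=8 (even) → k=7
i=0: a=21 ⇒ p=21, q=1
…
i=5: a=1 ⇒ p=238, q=11
i=6: a=1 ⇒ p=411, q=19
i=7: a=1 ⇒ p=649, q=30
(x₁, y₁) = (649, 30);  649² − 468·30² = 1 ✓
k=2:  x_2 = 649·649+468·30·30 = 842401,  y_2 = 649·30+30·649 = 38940
k=3:  x_3 = 649·842401+468·30·38940 = 1093435849,  y_3 = 649·38940+30·842401 = 50544090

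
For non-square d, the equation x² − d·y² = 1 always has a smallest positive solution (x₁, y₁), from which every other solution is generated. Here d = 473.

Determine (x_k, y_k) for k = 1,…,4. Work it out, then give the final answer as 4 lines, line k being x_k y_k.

√473 = [21; 1,2,1,42, …], period ℓ=4 (even) → k=3
a_0=21:  p_0=21·1+0=21,  q_0=21·0+1=1
…
a_2=2:  p_2=2·22+21=65,  q_2=2·1+1=3
a_3=1:  p_3=1·65+22=87,  q_3=1·3+1=4
fundamental: x₁=87, y₁=4  (since 7569 − 473·16 = 1)
(x_2, y_2) = (87·87 + 473·4·4, 87·4 + 4·87) = (15137, 696)
(x_3, y_3) = (87·15137 + 473·4·696, 87·696 + 4·15137) = (2633751, 121100)
(x_4, y_4) = (87·2633751 + 473·4·121100, 87·121100 + 4·2633751) = (458257537, 21070704)

87 4
15137 696
2633751 121100
458257537 21070704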